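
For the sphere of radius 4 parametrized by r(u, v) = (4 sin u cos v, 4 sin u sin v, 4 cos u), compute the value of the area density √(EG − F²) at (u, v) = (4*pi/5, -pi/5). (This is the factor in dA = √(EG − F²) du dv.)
√(EG − F²)|_{(4*pi/5, -pi/5)} = 4*sqrt(10 - 2*sqrt(5))

E = 16, F = 0, G = 16*sin(u)^2, so EG − F² = 256*sin(u)^2. Taking the positive square root: √(EG − F²) = 16*Abs(sin(u)). At (u, v) = (4*pi/5, -pi/5): 4*sqrt(10 - 2*sqrt(5)).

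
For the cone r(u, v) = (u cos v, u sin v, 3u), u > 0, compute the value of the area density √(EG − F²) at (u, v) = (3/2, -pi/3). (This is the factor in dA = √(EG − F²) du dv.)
√(EG − F²)|_{(3/2, -pi/3)} = 3*sqrt(10)/2

E = 10, F = 0, G = u^2, so EG − F² = 10*u^2. Taking the positive square root: √(EG − F²) = sqrt(10)*Abs(u). At (u, v) = (3/2, -pi/3): 3*sqrt(10)/2.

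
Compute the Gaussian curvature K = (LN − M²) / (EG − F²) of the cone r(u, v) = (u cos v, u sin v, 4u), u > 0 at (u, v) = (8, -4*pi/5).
K = 0

Coefficients of the first fundamental form: E = 17, F = 0, G = u^2.
Coefficients of the second fundamental form: L = 0, M = 0, N = 4*sqrt(17)*u^2/(17*Abs(u)).
Assemble K = (LN − M²)/(EG − F²) = 0. At (u, v) = (8, -4*pi/5): K = 0.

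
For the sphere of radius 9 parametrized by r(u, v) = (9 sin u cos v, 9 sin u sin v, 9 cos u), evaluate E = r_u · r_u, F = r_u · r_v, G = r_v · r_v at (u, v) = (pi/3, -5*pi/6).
E = 81;  F = 0;  G = 243/4

Partials: r_u = (9*cos(u)*cos(v), 9*sin(v)*cos(u), -9*sin(u)), r_v = (-9*sin(u)*sin(v), 9*sin(u)*cos(v), 0). As functions of (u, v):
  E = r_u · r_u = 81,
  F = r_u · r_v = 0,
  G = r_v · r_v = 81*sin(u)^2.
Evaluating at (u, v) = (pi/3, -5*pi/6): E = 81, F = 0, G = 243/4.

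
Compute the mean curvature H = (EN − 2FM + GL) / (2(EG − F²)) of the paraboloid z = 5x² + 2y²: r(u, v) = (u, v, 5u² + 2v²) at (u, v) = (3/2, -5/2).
H = 957*sqrt(326)/106276

With E = 100*u^2 + 1, F = 40*u*v, G = 16*v^2 + 1, L = 10/sqrt(100*u^2 + 16*v^2 + 1), M = 0, N = 4/sqrt(100*u^2 + 16*v^2 + 1), assemble
  H = (EN − 2FM + GL) / (2(EG − F²)) = (200*u^2 + 80*v^2 + 7)/(100*u^2 + 16*v^2 + 1)^(3/2).
At (u, v) = (3/2, -5/2): H = 957*sqrt(326)/106276.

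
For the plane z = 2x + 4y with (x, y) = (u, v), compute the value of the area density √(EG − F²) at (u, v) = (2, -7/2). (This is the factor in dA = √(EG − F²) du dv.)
√(EG − F²)|_{(2, -7/2)} = sqrt(21)

E = 5, F = 8, G = 17, so EG − F² = 21. Taking the positive square root: √(EG − F²) = sqrt(21). At (u, v) = (2, -7/2): sqrt(21).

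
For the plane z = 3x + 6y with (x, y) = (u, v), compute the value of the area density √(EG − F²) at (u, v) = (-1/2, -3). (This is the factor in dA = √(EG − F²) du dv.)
√(EG − F²)|_{(-1/2, -3)} = sqrt(46)

E = 10, F = 18, G = 37, so EG − F² = 46. Taking the positive square root: √(EG − F²) = sqrt(46). At (u, v) = (-1/2, -3): sqrt(46).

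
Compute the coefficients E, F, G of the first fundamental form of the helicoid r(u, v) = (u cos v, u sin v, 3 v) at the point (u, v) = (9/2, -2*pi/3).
E = 1;  F = 0;  G = 117/4

Partials: r_u = (cos(v), sin(v), 0), r_v = (-u*sin(v), u*cos(v), 3). As functions of (u, v):
  E = r_u · r_u = 1,
  F = r_u · r_v = 0,
  G = r_v · r_v = u^2 + 9.
Evaluating at (u, v) = (9/2, -2*pi/3): E = 1, F = 0, G = 117/4.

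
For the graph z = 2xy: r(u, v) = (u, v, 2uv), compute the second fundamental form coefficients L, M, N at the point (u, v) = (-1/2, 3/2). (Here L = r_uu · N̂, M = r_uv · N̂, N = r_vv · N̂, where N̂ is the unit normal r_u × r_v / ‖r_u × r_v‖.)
L = 0;  M = 2*sqrt(11)/11;  N = 0

Compute the unit normal N̂(u, v) = (-2*v/sqrt(4*u^2 + 4*v^2 + 1), -2*u/sqrt(4*u^2 + 4*v^2 + 1), 1/sqrt(4*u^2 + 4*v^2 + 1)), and the second partials r_uu, r_uv, r_vv. Take dot products:
  L(u, v) = r_uu · N̂ = 0,
  M(u, v) = r_uv · N̂ = 2/sqrt(4*u^2 + 4*v^2 + 1),
  N(u, v) = r_vv · N̂ = 0.
Evaluating at (u, v) = (-1/2, 3/2):
  L = 0, M = 2*sqrt(11)/11, N = 0.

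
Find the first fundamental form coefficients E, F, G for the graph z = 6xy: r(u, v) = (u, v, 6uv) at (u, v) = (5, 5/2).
E = 226;  F = 450;  G = 901

Partials: r_u = (1, 0, 6*v), r_v = (0, 1, 6*u). As functions of (u, v):
  E = r_u · r_u = 36*v^2 + 1,
  F = r_u · r_v = 36*u*v,
  G = r_v · r_v = 36*u^2 + 1.
Evaluating at (u, v) = (5, 5/2): E = 226, F = 450, G = 901.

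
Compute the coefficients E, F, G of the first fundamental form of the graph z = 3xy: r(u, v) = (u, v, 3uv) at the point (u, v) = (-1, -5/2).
E = 229/4;  F = 45/2;  G = 10

Partials: r_u = (1, 0, 3*v), r_v = (0, 1, 3*u). As functions of (u, v):
  E = r_u · r_u = 9*v^2 + 1,
  F = r_u · r_v = 9*u*v,
  G = r_v · r_v = 9*u^2 + 1.
Evaluating at (u, v) = (-1, -5/2): E = 229/4, F = 45/2, G = 10.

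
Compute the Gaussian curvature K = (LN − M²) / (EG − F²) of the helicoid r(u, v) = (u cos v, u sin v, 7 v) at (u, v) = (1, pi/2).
K = -49/2500

Coefficients of the first fundamental form: E = 1, F = 0, G = u^2 + 49.
Coefficients of the second fundamental form: L = 0, M = -7/sqrt(u^2 + 49), N = 0.
Assemble K = (LN − M²)/(EG − F²) = -49/(u^2 + 49)^2. At (u, v) = (1, pi/2): K = -49/2500.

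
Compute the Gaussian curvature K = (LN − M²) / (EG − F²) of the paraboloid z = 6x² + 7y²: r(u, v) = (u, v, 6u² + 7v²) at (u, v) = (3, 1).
K = 168/2229049

Coefficients of the first fundamental form: E = 144*u^2 + 1, F = 168*u*v, G = 196*v^2 + 1.
Coefficients of the second fundamental form: L = 12/sqrt(144*u^2 + 196*v^2 + 1), M = 0, N = 14/sqrt(144*u^2 + 196*v^2 + 1).
Assemble K = (LN − M²)/(EG − F²) = 168/(20736*u^4 + 56448*u^2*v^2 + 288*u^2 + 38416*v^4 + 392*v^2 + 1). At (u, v) = (3, 1): K = 168/2229049.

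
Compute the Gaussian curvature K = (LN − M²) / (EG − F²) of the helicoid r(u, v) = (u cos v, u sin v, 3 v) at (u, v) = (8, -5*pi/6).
K = -9/5329

Coefficients of the first fundamental form: E = 1, F = 0, G = u^2 + 9.
Coefficients of the second fundamental form: L = 0, M = -3/sqrt(u^2 + 9), N = 0.
Assemble K = (LN − M²)/(EG − F²) = -9/(u^2 + 9)^2. At (u, v) = (8, -5*pi/6): K = -9/5329.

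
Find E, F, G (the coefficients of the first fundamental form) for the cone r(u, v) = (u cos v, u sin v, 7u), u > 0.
E = 50;  F = 0;  G = u^2

Compute partials: r_u = (cos(v), sin(v), 7), r_v = (-u*sin(v), u*cos(v), 0). Then
  E = r_u · r_u = 50,
  F = r_u · r_v = 0,
  G = r_v · r_v = u^2.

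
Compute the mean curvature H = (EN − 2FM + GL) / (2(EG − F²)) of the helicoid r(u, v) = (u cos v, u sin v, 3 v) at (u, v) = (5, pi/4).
H = 0

With E = 1, F = 0, G = u^2 + 9, L = 0, M = -3/sqrt(u^2 + 9), N = 0, assemble
  H = (EN − 2FM + GL) / (2(EG − F²)) = 0.
At (u, v) = (5, pi/4): H = 0.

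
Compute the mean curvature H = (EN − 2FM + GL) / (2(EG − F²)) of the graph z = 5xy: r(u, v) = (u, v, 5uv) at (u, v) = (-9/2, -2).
H = -9000*sqrt(2429)/5900041

With E = 25*v^2 + 1, F = 25*u*v, G = 25*u^2 + 1, L = 0, M = 5/sqrt(25*u^2 + 25*v^2 + 1), N = 0, assemble
  H = (EN − 2FM + GL) / (2(EG − F²)) = -125*u*v/(25*u^2 + 25*v^2 + 1)^(3/2).
At (u, v) = (-9/2, -2): H = -9000*sqrt(2429)/5900041.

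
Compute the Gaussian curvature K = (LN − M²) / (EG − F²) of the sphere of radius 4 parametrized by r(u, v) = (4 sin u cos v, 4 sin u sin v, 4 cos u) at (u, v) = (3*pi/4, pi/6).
K = 1/16

Coefficients of the first fundamental form: E = 16, F = 0, G = 16*sin(u)^2.
Coefficients of the second fundamental form: L = -4*sin(u)/Abs(sin(u)), M = 0, N = -4*sin(u)^3/Abs(sin(u)).
Assemble K = (LN − M²)/(EG − F²) = 1/16. At (u, v) = (3*pi/4, pi/6): K = 1/16.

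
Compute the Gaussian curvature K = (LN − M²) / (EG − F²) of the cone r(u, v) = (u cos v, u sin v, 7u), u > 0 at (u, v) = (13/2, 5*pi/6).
K = 0

Coefficients of the first fundamental form: E = 50, F = 0, G = u^2.
Coefficients of the second fundamental form: L = 0, M = 0, N = 7*sqrt(2)*u^2/(10*Abs(u)).
Assemble K = (LN − M²)/(EG − F²) = 0. At (u, v) = (13/2, 5*pi/6): K = 0.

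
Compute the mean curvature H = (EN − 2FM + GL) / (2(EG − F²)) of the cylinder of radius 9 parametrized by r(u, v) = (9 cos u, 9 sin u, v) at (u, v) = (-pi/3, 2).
H = -1/18

With E = 81, F = 0, G = 1, L = -9, M = 0, N = 0, assemble
  H = (EN − 2FM + GL) / (2(EG − F²)) = -1/18.
At (u, v) = (-pi/3, 2): H = -1/18.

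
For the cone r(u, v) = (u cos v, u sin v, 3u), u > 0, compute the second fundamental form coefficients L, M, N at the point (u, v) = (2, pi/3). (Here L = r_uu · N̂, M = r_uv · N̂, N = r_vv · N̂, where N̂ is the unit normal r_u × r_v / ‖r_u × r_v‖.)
L = 0;  M = 0;  N = 3*sqrt(10)/5

Compute the unit normal N̂(u, v) = (-3*sqrt(10)*u*cos(v)/(10*Abs(u)), -3*sqrt(10)*u*sin(v)/(10*Abs(u)), sqrt(10)*u/(10*Abs(u))), and the second partials r_uu, r_uv, r_vv. Take dot products:
  L(u, v) = r_uu · N̂ = 0,
  M(u, v) = r_uv · N̂ = 0,
  N(u, v) = r_vv · N̂ = 3*sqrt(10)*u^2/(10*Abs(u)).
Evaluating at (u, v) = (2, pi/3):
  L = 0, M = 0, N = 3*sqrt(10)/5.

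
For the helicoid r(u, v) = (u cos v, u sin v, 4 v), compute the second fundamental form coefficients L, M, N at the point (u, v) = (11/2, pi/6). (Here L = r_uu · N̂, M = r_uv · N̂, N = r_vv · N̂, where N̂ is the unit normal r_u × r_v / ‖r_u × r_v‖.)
L = 0;  M = -8*sqrt(185)/185;  N = 0

Compute the unit normal N̂(u, v) = (4*sin(v)/sqrt(u^2 + 16), -4*cos(v)/sqrt(u^2 + 16), u/sqrt(u^2 + 16)), and the second partials r_uu, r_uv, r_vv. Take dot products:
  L(u, v) = r_uu · N̂ = 0,
  M(u, v) = r_uv · N̂ = -4/sqrt(u^2 + 16),
  N(u, v) = r_vv · N̂ = 0.
Evaluating at (u, v) = (11/2, pi/6):
  L = 0, M = -8*sqrt(185)/185, N = 0.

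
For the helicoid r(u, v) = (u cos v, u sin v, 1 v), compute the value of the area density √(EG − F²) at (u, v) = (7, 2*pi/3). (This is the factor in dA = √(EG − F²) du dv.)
√(EG − F²)|_{(7, 2*pi/3)} = 5*sqrt(2)

E = 1, F = 0, G = u^2 + 1, so EG − F² = u^2 + 1. Taking the positive square root: √(EG − F²) = sqrt(u^2 + 1). At (u, v) = (7, 2*pi/3): 5*sqrt(2).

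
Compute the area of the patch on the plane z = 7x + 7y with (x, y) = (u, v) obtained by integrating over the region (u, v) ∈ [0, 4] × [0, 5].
Area = 60*sqrt(11)

Area = ∫∫ √(EG − F²) du dv with √(EG − F²) = 3*sqrt(11). Integrating over [0, 4] × [0, 5] gives 60*sqrt(11).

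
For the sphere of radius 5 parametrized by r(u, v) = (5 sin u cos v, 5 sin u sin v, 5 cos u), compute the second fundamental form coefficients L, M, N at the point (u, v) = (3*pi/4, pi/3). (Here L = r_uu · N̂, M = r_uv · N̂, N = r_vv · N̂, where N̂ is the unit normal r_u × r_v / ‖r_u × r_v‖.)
L = -5;  M = 0;  N = -5/2

Compute the unit normal N̂(u, v) = (sin(u)^2*cos(v)/Abs(sin(u)), sin(u)^2*sin(v)/Abs(sin(u)), sin(2*u)/(2*Abs(sin(u)))), and the second partials r_uu, r_uv, r_vv. Take dot products:
  L(u, v) = r_uu · N̂ = -5*sin(u)/Abs(sin(u)),
  M(u, v) = r_uv · N̂ = 0,
  N(u, v) = r_vv · N̂ = -5*sin(u)^3/Abs(sin(u)).
Evaluating at (u, v) = (3*pi/4, pi/3):
  L = -5, M = 0, N = -5/2.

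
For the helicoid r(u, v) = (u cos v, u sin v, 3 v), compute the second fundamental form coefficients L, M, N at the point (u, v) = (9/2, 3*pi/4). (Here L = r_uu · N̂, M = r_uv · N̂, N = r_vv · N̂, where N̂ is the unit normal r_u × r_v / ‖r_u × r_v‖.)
L = 0;  M = -2*sqrt(13)/13;  N = 0

Compute the unit normal N̂(u, v) = (3*sin(v)/sqrt(u^2 + 9), -3*cos(v)/sqrt(u^2 + 9), u/sqrt(u^2 + 9)), and the second partials r_uu, r_uv, r_vv. Take dot products:
  L(u, v) = r_uu · N̂ = 0,
  M(u, v) = r_uv · N̂ = -3/sqrt(u^2 + 9),
  N(u, v) = r_vv · N̂ = 0.
Evaluating at (u, v) = (9/2, 3*pi/4):
  L = 0, M = -2*sqrt(13)/13, N = 0.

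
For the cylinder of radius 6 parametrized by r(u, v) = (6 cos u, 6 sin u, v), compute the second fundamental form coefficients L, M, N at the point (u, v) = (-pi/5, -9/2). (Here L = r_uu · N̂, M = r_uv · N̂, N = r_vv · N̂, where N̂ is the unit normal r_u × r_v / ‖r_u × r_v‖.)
L = -6;  M = 0;  N = 0

Compute the unit normal N̂(u, v) = (cos(u), sin(u), 0), and the second partials r_uu, r_uv, r_vv. Take dot products:
  L(u, v) = r_uu · N̂ = -6,
  M(u, v) = r_uv · N̂ = 0,
  N(u, v) = r_vv · N̂ = 0.
Evaluating at (u, v) = (-pi/5, -9/2):
  L = -6, M = 0, N = 0.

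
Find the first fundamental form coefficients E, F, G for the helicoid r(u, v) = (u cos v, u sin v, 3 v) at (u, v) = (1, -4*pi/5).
E = 1;  F = 0;  G = 10

Partials: r_u = (cos(v), sin(v), 0), r_v = (-u*sin(v), u*cos(v), 3). As functions of (u, v):
  E = r_u · r_u = 1,
  F = r_u · r_v = 0,
  G = r_v · r_v = u^2 + 9.
Evaluating at (u, v) = (1, -4*pi/5): E = 1, F = 0, G = 10.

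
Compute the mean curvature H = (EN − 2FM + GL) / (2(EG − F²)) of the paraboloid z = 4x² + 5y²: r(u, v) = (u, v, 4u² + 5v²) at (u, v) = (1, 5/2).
H = 41*sqrt(690)/6900

With E = 64*u^2 + 1, F = 80*u*v, G = 100*v^2 + 1, L = 8/sqrt(64*u^2 + 100*v^2 + 1), M = 0, N = 10/sqrt(64*u^2 + 100*v^2 + 1), assemble
  H = (EN − 2FM + GL) / (2(EG − F²)) = (320*u^2 + 400*v^2 + 9)/(64*u^2 + 100*v^2 + 1)^(3/2).
At (u, v) = (1, 5/2): H = 41*sqrt(690)/6900.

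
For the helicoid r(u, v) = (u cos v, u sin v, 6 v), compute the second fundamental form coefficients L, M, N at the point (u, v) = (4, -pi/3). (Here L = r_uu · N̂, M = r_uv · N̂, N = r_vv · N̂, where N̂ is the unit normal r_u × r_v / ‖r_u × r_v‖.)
L = 0;  M = -3*sqrt(13)/13;  N = 0

Compute the unit normal N̂(u, v) = (6*sin(v)/sqrt(u^2 + 36), -6*cos(v)/sqrt(u^2 + 36), u/sqrt(u^2 + 36)), and the second partials r_uu, r_uv, r_vv. Take dot products:
  L(u, v) = r_uu · N̂ = 0,
  M(u, v) = r_uv · N̂ = -6/sqrt(u^2 + 36),
  N(u, v) = r_vv · N̂ = 0.
Evaluating at (u, v) = (4, -pi/3):
  L = 0, M = -3*sqrt(13)/13, N = 0.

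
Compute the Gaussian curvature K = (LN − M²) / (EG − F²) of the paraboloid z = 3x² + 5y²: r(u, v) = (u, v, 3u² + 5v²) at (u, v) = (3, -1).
K = 12/36125

Coefficients of the first fundamental form: E = 36*u^2 + 1, F = 60*u*v, G = 100*v^2 + 1.
Coefficients of the second fundamental form: L = 6/sqrt(36*u^2 + 100*v^2 + 1), M = 0, N = 10/sqrt(36*u^2 + 100*v^2 + 1).
Assemble K = (LN − M²)/(EG − F²) = 60/(1296*u^4 + 7200*u^2*v^2 + 72*u^2 + 10000*v^4 + 200*v^2 + 1). At (u, v) = (3, -1): K = 12/36125.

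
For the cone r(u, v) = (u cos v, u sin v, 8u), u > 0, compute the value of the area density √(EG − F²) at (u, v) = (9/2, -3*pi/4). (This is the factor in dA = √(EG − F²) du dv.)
√(EG − F²)|_{(9/2, -3*pi/4)} = 9*sqrt(65)/2

E = 65, F = 0, G = u^2, so EG − F² = 65*u^2. Taking the positive square root: √(EG − F²) = sqrt(65)*Abs(u). At (u, v) = (9/2, -3*pi/4): 9*sqrt(65)/2.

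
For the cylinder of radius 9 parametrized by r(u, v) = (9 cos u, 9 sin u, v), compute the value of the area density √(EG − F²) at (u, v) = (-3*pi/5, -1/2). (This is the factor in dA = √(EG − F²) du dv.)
√(EG − F²)|_{(-3*pi/5, -1/2)} = 9

E = 81, F = 0, G = 1, so EG − F² = 81. Taking the positive square root: √(EG − F²) = 9. At (u, v) = (-3*pi/5, -1/2): 9.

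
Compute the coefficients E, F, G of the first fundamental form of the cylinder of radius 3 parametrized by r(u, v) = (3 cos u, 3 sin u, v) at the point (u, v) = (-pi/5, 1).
E = 9;  F = 0;  G = 1

Partials: r_u = (-3*sin(u), 3*cos(u), 0), r_v = (0, 0, 1). As functions of (u, v):
  E = r_u · r_u = 9,
  F = r_u · r_v = 0,
  G = r_v · r_v = 1.
Evaluating at (u, v) = (-pi/5, 1): E = 9, F = 0, G = 1.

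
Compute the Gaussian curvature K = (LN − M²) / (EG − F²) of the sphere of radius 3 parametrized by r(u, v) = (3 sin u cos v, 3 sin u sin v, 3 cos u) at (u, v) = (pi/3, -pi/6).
K = 1/9

Coefficients of the first fundamental form: E = 9, F = 0, G = 9*sin(u)^2.
Coefficients of the second fundamental form: L = -3*sin(u)/Abs(sin(u)), M = 0, N = -3*sin(u)^3/Abs(sin(u)).
Assemble K = (LN − M²)/(EG − F²) = 1/9. At (u, v) = (pi/3, -pi/6): K = 1/9.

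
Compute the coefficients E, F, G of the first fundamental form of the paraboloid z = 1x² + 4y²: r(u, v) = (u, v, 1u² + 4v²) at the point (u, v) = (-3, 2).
E = 37;  F = -96;  G = 257

Partials: r_u = (1, 0, 2*u), r_v = (0, 1, 8*v). As functions of (u, v):
  E = r_u · r_u = 4*u^2 + 1,
  F = r_u · r_v = 16*u*v,
  G = r_v · r_v = 64*v^2 + 1.
Evaluating at (u, v) = (-3, 2): E = 37, F = -96, G = 257.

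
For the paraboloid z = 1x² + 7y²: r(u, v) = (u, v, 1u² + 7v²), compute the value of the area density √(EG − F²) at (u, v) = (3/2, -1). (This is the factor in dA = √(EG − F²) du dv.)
√(EG − F²)|_{(3/2, -1)} = sqrt(206)

E = 4*u^2 + 1, F = 28*u*v, G = 196*v^2 + 1, so EG − F² = 4*u^2 + 196*v^2 + 1. Taking the positive square root: √(EG − F²) = sqrt(4*u^2 + 196*v^2 + 1). At (u, v) = (3/2, -1): sqrt(206).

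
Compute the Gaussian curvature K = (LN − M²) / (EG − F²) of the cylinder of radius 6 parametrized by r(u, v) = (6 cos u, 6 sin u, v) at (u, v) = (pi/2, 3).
K = 0

Coefficients of the first fundamental form: E = 36, F = 0, G = 1.
Coefficients of the second fundamental form: L = -6, M = 0, N = 0.
Assemble K = (LN − M²)/(EG − F²) = 0. At (u, v) = (pi/2, 3): K = 0.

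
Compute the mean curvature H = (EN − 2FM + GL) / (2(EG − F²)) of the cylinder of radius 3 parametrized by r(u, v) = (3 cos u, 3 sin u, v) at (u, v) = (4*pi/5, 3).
H = -1/6

With E = 9, F = 0, G = 1, L = -3, M = 0, N = 0, assemble
  H = (EN − 2FM + GL) / (2(EG − F²)) = -1/6.
At (u, v) = (4*pi/5, 3): H = -1/6.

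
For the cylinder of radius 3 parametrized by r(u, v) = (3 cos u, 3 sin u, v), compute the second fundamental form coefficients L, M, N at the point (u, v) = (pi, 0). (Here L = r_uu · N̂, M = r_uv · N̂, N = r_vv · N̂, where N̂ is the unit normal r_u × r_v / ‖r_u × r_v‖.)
L = -3;  M = 0;  N = 0

Compute the unit normal N̂(u, v) = (cos(u), sin(u), 0), and the second partials r_uu, r_uv, r_vv. Take dot products:
  L(u, v) = r_uu · N̂ = -3,
  M(u, v) = r_uv · N̂ = 0,
  N(u, v) = r_vv · N̂ = 0.
Evaluating at (u, v) = (pi, 0):
  L = -3, M = 0, N = 0.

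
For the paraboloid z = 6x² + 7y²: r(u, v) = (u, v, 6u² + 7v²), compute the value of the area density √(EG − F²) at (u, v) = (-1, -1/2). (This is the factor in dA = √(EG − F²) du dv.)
√(EG − F²)|_{(-1, -1/2)} = sqrt(194)

E = 144*u^2 + 1, F = 168*u*v, G = 196*v^2 + 1, so EG − F² = 144*u^2 + 196*v^2 + 1. Taking the positive square root: √(EG − F²) = sqrt(144*u^2 + 196*v^2 + 1). At (u, v) = (-1, -1/2): sqrt(194).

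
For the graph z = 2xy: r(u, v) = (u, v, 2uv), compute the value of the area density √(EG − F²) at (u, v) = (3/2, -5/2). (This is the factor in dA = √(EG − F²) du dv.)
√(EG − F²)|_{(3/2, -5/2)} = sqrt(35)

E = 4*v^2 + 1, F = 4*u*v, G = 4*u^2 + 1, so EG − F² = 4*u^2 + 4*v^2 + 1. Taking the positive square root: √(EG − F²) = sqrt(4*u^2 + 4*v^2 + 1). At (u, v) = (3/2, -5/2): sqrt(35).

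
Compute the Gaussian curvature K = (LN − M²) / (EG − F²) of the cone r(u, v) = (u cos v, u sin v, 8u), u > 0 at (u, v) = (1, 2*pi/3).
K = 0

Coefficients of the first fundamental form: E = 65, F = 0, G = u^2.
Coefficients of the second fundamental form: L = 0, M = 0, N = 8*sqrt(65)*u^2/(65*Abs(u)).
Assemble K = (LN − M²)/(EG − F²) = 0. At (u, v) = (1, 2*pi/3): K = 0.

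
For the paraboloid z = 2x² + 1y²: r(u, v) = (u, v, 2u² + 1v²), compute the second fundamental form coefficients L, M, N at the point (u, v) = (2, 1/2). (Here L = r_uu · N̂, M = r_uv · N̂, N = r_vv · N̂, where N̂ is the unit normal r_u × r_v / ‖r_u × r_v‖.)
L = 2*sqrt(66)/33;  M = 0;  N = sqrt(66)/33

Compute the unit normal N̂(u, v) = (-4*u/sqrt(16*u^2 + 4*v^2 + 1), -2*v/sqrt(16*u^2 + 4*v^2 + 1), 1/sqrt(16*u^2 + 4*v^2 + 1)), and the second partials r_uu, r_uv, r_vv. Take dot products:
  L(u, v) = r_uu · N̂ = 4/sqrt(16*u^2 + 4*v^2 + 1),
  M(u, v) = r_uv · N̂ = 0,
  N(u, v) = r_vv · N̂ = 2/sqrt(16*u^2 + 4*v^2 + 1).
Evaluating at (u, v) = (2, 1/2):
  L = 2*sqrt(66)/33, M = 0, N = sqrt(66)/33.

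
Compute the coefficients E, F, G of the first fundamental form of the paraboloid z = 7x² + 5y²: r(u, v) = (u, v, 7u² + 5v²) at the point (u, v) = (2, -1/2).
E = 785;  F = -140;  G = 26

Partials: r_u = (1, 0, 14*u), r_v = (0, 1, 10*v). As functions of (u, v):
  E = r_u · r_u = 196*u^2 + 1,
  F = r_u · r_v = 140*u*v,
  G = r_v · r_v = 100*v^2 + 1.
Evaluating at (u, v) = (2, -1/2): E = 785, F = -140, G = 26.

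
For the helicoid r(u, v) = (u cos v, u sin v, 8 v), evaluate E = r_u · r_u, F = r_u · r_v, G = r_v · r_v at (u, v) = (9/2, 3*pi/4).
E = 1;  F = 0;  G = 337/4

Partials: r_u = (cos(v), sin(v), 0), r_v = (-u*sin(v), u*cos(v), 8). As functions of (u, v):
  E = r_u · r_u = 1,
  F = r_u · r_v = 0,
  G = r_v · r_v = u^2 + 64.
Evaluating at (u, v) = (9/2, 3*pi/4): E = 1, F = 0, G = 337/4.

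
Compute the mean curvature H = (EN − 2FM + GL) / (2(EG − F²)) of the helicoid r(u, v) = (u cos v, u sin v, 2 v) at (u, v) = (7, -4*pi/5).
H = 0

With E = 1, F = 0, G = u^2 + 4, L = 0, M = -2/sqrt(u^2 + 4), N = 0, assemble
  H = (EN − 2FM + GL) / (2(EG − F²)) = 0.
At (u, v) = (7, -4*pi/5): H = 0.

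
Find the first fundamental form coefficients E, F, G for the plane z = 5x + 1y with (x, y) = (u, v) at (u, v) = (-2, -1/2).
E = 26;  F = 5;  G = 2

Partials: r_u = (1, 0, 5), r_v = (0, 1, 1). As functions of (u, v):
  E = r_u · r_u = 26,
  F = r_u · r_v = 5,
  G = r_v · r_v = 2.
Evaluating at (u, v) = (-2, -1/2): E = 26, F = 5, G = 2.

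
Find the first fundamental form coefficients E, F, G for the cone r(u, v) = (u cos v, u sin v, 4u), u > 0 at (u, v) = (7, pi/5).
E = 17;  F = 0;  G = 49

Partials: r_u = (cos(v), sin(v), 4), r_v = (-u*sin(v), u*cos(v), 0). As functions of (u, v):
  E = r_u · r_u = 17,
  F = r_u · r_v = 0,
  G = r_v · r_v = u^2.
Evaluating at (u, v) = (7, pi/5): E = 17, F = 0, G = 49.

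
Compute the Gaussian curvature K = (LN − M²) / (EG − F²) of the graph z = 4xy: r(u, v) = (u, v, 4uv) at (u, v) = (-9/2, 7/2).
K = -16/271441

Coefficients of the first fundamental form: E = 16*v^2 + 1, F = 16*u*v, G = 16*u^2 + 1.
Coefficients of the second fundamental form: L = 0, M = 4/sqrt(16*u^2 + 16*v^2 + 1), N = 0.
Assemble K = (LN − M²)/(EG − F²) = -16/(256*u^4 + 512*u^2*v^2 + 32*u^2 + 256*v^4 + 32*v^2 + 1). At (u, v) = (-9/2, 7/2): K = -16/271441.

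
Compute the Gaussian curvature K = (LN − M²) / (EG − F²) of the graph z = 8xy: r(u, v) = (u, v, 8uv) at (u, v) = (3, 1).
K = -64/410881

Coefficients of the first fundamental form: E = 64*v^2 + 1, F = 64*u*v, G = 64*u^2 + 1.
Coefficients of the second fundamental form: L = 0, M = 8/sqrt(64*u^2 + 64*v^2 + 1), N = 0.
Assemble K = (LN − M²)/(EG − F²) = -64/(4096*u^4 + 8192*u^2*v^2 + 128*u^2 + 4096*v^4 + 128*v^2 + 1). At (u, v) = (3, 1): K = -64/410881.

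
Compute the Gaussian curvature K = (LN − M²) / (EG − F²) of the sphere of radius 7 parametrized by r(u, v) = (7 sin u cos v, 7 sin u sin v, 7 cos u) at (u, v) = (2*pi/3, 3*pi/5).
K = 1/49

Coefficients of the first fundamental form: E = 49, F = 0, G = 49*sin(u)^2.
Coefficients of the second fundamental form: L = -7*sin(u)/Abs(sin(u)), M = 0, N = -7*sin(u)^3/Abs(sin(u)).
Assemble K = (LN − M²)/(EG − F²) = 1/49. At (u, v) = (2*pi/3, 3*pi/5): K = 1/49.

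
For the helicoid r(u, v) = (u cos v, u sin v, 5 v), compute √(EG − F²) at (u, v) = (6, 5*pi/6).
√(EG − F²)|_{(6, 5*pi/6)} = sqrt(61)

E = 1, F = 0, G = u^2 + 25; EG − F² = u^2 + 25; √(EG − F²) = sqrt(u^2 + 25). At the given point: sqrt(61).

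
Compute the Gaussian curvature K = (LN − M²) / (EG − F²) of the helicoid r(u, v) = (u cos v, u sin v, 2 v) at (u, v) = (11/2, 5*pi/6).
K = -64/18769

Coefficients of the first fundamental form: E = 1, F = 0, G = u^2 + 4.
Coefficients of the second fundamental form: L = 0, M = -2/sqrt(u^2 + 4), N = 0.
Assemble K = (LN − M²)/(EG − F²) = -4/(u^2 + 4)^2. At (u, v) = (11/2, 5*pi/6): K = -64/18769.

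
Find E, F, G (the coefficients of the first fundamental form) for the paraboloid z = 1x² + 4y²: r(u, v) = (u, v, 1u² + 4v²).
E = 4*u^2 + 1;  F = 16*u*v;  G = 64*v^2 + 1

Compute partials: r_u = (1, 0, 2*u), r_v = (0, 1, 8*v). Then
  E = r_u · r_u = 4*u^2 + 1,
  F = r_u · r_v = 16*u*v,
  G = r_v · r_v = 64*v^2 + 1.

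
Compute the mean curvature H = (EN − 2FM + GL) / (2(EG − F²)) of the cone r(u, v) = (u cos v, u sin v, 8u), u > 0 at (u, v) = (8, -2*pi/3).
H = sqrt(65)/130

With E = 65, F = 0, G = u^2, L = 0, M = 0, N = 8*sqrt(65)*u^2/(65*Abs(u)), assemble
  H = (EN − 2FM + GL) / (2(EG − F²)) = 4*sqrt(65)/(65*Abs(u)).
At (u, v) = (8, -2*pi/3): H = sqrt(65)/130.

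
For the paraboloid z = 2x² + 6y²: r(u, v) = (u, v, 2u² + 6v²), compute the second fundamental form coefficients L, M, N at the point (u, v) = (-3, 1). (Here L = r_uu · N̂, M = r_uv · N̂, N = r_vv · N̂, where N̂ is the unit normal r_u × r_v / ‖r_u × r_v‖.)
L = 4/17;  M = 0;  N = 12/17

Compute the unit normal N̂(u, v) = (-4*u/sqrt(16*u^2 + 144*v^2 + 1), -12*v/sqrt(16*u^2 + 144*v^2 + 1), 1/sqrt(16*u^2 + 144*v^2 + 1)), and the second partials r_uu, r_uv, r_vv. Take dot products:
  L(u, v) = r_uu · N̂ = 4/sqrt(16*u^2 + 144*v^2 + 1),
  M(u, v) = r_uv · N̂ = 0,
  N(u, v) = r_vv · N̂ = 12/sqrt(16*u^2 + 144*v^2 + 1).
Evaluating at (u, v) = (-3, 1):
  L = 4/17, M = 0, N = 12/17.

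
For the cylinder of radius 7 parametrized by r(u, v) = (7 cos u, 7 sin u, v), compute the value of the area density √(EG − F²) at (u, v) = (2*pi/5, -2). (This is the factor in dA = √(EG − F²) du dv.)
√(EG − F²)|_{(2*pi/5, -2)} = 7

E = 49, F = 0, G = 1, so EG − F² = 49. Taking the positive square root: √(EG − F²) = 7. At (u, v) = (2*pi/5, -2): 7.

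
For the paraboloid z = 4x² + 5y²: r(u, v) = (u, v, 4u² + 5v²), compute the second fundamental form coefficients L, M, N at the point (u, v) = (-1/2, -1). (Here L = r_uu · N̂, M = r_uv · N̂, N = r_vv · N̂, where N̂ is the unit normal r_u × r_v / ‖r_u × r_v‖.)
L = 8*sqrt(13)/39;  M = 0;  N = 10*sqrt(13)/39

Compute the unit normal N̂(u, v) = (-8*u/sqrt(64*u^2 + 100*v^2 + 1), -10*v/sqrt(64*u^2 + 100*v^2 + 1), 1/sqrt(64*u^2 + 100*v^2 + 1)), and the second partials r_uu, r_uv, r_vv. Take dot products:
  L(u, v) = r_uu · N̂ = 8/sqrt(64*u^2 + 100*v^2 + 1),
  M(u, v) = r_uv · N̂ = 0,
  N(u, v) = r_vv · N̂ = 10/sqrt(64*u^2 + 100*v^2 + 1).
Evaluating at (u, v) = (-1/2, -1):
  L = 8*sqrt(13)/39, M = 0, N = 10*sqrt(13)/39.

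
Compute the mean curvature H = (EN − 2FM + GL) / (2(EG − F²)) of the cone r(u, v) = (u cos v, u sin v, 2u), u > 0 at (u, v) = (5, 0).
H = sqrt(5)/25

With E = 5, F = 0, G = u^2, L = 0, M = 0, N = 2*sqrt(5)*u^2/(5*Abs(u)), assemble
  H = (EN − 2FM + GL) / (2(EG − F²)) = sqrt(5)/(5*Abs(u)).
At (u, v) = (5, 0): H = sqrt(5)/25.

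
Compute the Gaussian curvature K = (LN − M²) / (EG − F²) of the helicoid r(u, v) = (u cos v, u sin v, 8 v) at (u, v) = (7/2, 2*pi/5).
K = -1024/93025

Coefficients of the first fundamental form: E = 1, F = 0, G = u^2 + 64.
Coefficients of the second fundamental form: L = 0, M = -8/sqrt(u^2 + 64), N = 0.
Assemble K = (LN − M²)/(EG − F²) = -64/(u^2 + 64)^2. At (u, v) = (7/2, 2*pi/5): K = -1024/93025.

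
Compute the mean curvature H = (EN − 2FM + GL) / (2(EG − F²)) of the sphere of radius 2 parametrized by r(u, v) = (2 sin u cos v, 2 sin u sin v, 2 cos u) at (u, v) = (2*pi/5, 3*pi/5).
H = -1/2

With E = 4, F = 0, G = 4*sin(u)^2, L = -2*sin(u)/Abs(sin(u)), M = 0, N = -2*sin(u)^3/Abs(sin(u)), assemble
  H = (EN − 2FM + GL) / (2(EG − F²)) = -sin(u)/(2*Abs(sin(u))).
At (u, v) = (2*pi/5, 3*pi/5): H = -1/2.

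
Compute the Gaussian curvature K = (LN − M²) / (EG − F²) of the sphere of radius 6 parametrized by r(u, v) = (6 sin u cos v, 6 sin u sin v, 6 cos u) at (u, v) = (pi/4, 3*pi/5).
K = 1/36

Coefficients of the first fundamental form: E = 36, F = 0, G = 36*sin(u)^2.
Coefficients of the second fundamental form: L = -6*sin(u)/Abs(sin(u)), M = 0, N = -6*sin(u)^3/Abs(sin(u)).
Assemble K = (LN − M²)/(EG − F²) = 1/36. At (u, v) = (pi/4, 3*pi/5): K = 1/36.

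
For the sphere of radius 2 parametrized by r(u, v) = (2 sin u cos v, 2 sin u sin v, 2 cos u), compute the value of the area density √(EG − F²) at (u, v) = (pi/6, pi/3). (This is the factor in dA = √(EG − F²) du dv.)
√(EG − F²)|_{(pi/6, pi/3)} = 2

E = 4, F = 0, G = 4*sin(u)^2, so EG − F² = 16*sin(u)^2. Taking the positive square root: √(EG − F²) = 4*Abs(sin(u)). At (u, v) = (pi/6, pi/3): 2.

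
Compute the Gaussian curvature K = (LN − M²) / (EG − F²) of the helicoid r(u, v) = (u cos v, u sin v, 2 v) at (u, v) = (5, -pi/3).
K = -4/841

Coefficients of the first fundamental form: E = 1, F = 0, G = u^2 + 4.
Coefficients of the second fundamental form: L = 0, M = -2/sqrt(u^2 + 4), N = 0.
Assemble K = (LN − M²)/(EG − F²) = -4/(u^2 + 4)^2. At (u, v) = (5, -pi/3): K = -4/841.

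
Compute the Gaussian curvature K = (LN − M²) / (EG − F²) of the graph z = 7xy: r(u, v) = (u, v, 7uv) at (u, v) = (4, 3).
K = -49/1503076

Coefficients of the first fundamental form: E = 49*v^2 + 1, F = 49*u*v, G = 49*u^2 + 1.
Coefficients of the second fundamental form: L = 0, M = 7/sqrt(49*u^2 + 49*v^2 + 1), N = 0.
Assemble K = (LN − M²)/(EG − F²) = -49/(2401*u^4 + 4802*u^2*v^2 + 98*u^2 + 2401*v^4 + 98*v^2 + 1). At (u, v) = (4, 3): K = -49/1503076.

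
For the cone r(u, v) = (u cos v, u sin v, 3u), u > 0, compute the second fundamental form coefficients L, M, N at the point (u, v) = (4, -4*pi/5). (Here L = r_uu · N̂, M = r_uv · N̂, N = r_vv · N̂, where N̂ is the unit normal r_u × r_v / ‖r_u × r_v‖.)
L = 0;  M = 0;  N = 6*sqrt(10)/5

Compute the unit normal N̂(u, v) = (-3*sqrt(10)*u*cos(v)/(10*Abs(u)), -3*sqrt(10)*u*sin(v)/(10*Abs(u)), sqrt(10)*u/(10*Abs(u))), and the second partials r_uu, r_uv, r_vv. Take dot products:
  L(u, v) = r_uu · N̂ = 0,
  M(u, v) = r_uv · N̂ = 0,
  N(u, v) = r_vv · N̂ = 3*sqrt(10)*u^2/(10*Abs(u)).
Evaluating at (u, v) = (4, -4*pi/5):
  L = 0, M = 0, N = 6*sqrt(10)/5.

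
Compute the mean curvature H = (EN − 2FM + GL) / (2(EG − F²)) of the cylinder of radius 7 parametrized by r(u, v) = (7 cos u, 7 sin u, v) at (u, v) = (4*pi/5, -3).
H = -1/14

With E = 49, F = 0, G = 1, L = -7, M = 0, N = 0, assemble
  H = (EN − 2FM + GL) / (2(EG − F²)) = -1/14.
At (u, v) = (4*pi/5, -3): H = -1/14.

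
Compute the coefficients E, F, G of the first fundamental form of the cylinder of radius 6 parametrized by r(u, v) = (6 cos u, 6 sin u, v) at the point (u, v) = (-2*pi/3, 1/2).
E = 36;  F = 0;  G = 1

Partials: r_u = (-6*sin(u), 6*cos(u), 0), r_v = (0, 0, 1). As functions of (u, v):
  E = r_u · r_u = 36,
  F = r_u · r_v = 0,
  G = r_v · r_v = 1.
Evaluating at (u, v) = (-2*pi/3, 1/2): E = 36, F = 0, G = 1.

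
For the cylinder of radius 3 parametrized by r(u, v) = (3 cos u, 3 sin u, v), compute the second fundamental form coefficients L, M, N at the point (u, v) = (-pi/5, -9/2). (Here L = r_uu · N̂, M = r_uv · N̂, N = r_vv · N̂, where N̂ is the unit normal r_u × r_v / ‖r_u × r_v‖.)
L = -3;  M = 0;  N = 0

Compute the unit normal N̂(u, v) = (cos(u), sin(u), 0), and the second partials r_uu, r_uv, r_vv. Take dot products:
  L(u, v) = r_uu · N̂ = -3,
  M(u, v) = r_uv · N̂ = 0,
  N(u, v) = r_vv · N̂ = 0.
Evaluating at (u, v) = (-pi/5, -9/2):
  L = -3, M = 0, N = 0.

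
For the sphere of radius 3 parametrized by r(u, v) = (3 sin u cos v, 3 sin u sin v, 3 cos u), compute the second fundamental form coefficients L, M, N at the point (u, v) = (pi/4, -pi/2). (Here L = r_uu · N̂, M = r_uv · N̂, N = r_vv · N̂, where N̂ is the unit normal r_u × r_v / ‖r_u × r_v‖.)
L = -3;  M = 0;  N = -3/2

Compute the unit normal N̂(u, v) = (sin(u)^2*cos(v)/Abs(sin(u)), sin(u)^2*sin(v)/Abs(sin(u)), sin(2*u)/(2*Abs(sin(u)))), and the second partials r_uu, r_uv, r_vv. Take dot products:
  L(u, v) = r_uu · N̂ = -3*sin(u)/Abs(sin(u)),
  M(u, v) = r_uv · N̂ = 0,
  N(u, v) = r_vv · N̂ = -3*sin(u)^3/Abs(sin(u)).
Evaluating at (u, v) = (pi/4, -pi/2):
  L = -3, M = 0, N = -3/2.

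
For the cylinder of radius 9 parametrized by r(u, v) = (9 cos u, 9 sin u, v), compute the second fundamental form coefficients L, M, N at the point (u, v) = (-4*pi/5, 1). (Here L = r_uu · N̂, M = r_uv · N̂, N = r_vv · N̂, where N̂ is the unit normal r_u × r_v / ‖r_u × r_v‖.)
L = -9;  M = 0;  N = 0

Compute the unit normal N̂(u, v) = (cos(u), sin(u), 0), and the second partials r_uu, r_uv, r_vv. Take dot products:
  L(u, v) = r_uu · N̂ = -9,
  M(u, v) = r_uv · N̂ = 0,
  N(u, v) = r_vv · N̂ = 0.
Evaluating at (u, v) = (-4*pi/5, 1):
  L = -9, M = 0, N = 0.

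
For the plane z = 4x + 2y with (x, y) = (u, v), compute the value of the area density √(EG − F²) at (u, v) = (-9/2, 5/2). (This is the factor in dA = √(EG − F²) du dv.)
√(EG − F²)|_{(-9/2, 5/2)} = sqrt(21)

E = 17, F = 8, G = 5, so EG − F² = 21. Taking the positive square root: √(EG − F²) = sqrt(21). At (u, v) = (-9/2, 5/2): sqrt(21).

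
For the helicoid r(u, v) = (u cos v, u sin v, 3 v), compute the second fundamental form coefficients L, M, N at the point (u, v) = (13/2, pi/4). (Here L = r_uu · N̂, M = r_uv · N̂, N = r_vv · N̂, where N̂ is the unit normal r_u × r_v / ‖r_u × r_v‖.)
L = 0;  M = -6*sqrt(205)/205;  N = 0

Compute the unit normal N̂(u, v) = (3*sin(v)/sqrt(u^2 + 9), -3*cos(v)/sqrt(u^2 + 9), u/sqrt(u^2 + 9)), and the second partials r_uu, r_uv, r_vv. Take dot products:
  L(u, v) = r_uu · N̂ = 0,
  M(u, v) = r_uv · N̂ = -3/sqrt(u^2 + 9),
  N(u, v) = r_vv · N̂ = 0.
Evaluating at (u, v) = (13/2, pi/4):
  L = 0, M = -6*sqrt(205)/205, N = 0.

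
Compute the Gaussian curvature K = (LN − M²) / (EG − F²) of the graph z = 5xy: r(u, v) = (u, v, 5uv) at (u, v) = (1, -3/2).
K = -400/108241

Coefficients of the first fundamental form: E = 25*v^2 + 1, F = 25*u*v, G = 25*u^2 + 1.
Coefficients of the second fundamental form: L = 0, M = 5/sqrt(25*u^2 + 25*v^2 + 1), N = 0.
Assemble K = (LN − M²)/(EG − F²) = -25/(625*u^4 + 1250*u^2*v^2 + 50*u^2 + 625*v^4 + 50*v^2 + 1). At (u, v) = (1, -3/2): K = -400/108241.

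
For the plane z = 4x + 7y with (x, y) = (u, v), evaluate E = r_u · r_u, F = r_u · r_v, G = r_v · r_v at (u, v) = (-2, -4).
E = 17;  F = 28;  G = 50

Partials: r_u = (1, 0, 4), r_v = (0, 1, 7). As functions of (u, v):
  E = r_u · r_u = 17,
  F = r_u · r_v = 28,
  G = r_v · r_v = 50.
Evaluating at (u, v) = (-2, -4): E = 17, F = 28, G = 50.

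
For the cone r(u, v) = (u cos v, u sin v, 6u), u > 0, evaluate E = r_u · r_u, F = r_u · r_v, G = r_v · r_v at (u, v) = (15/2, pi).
E = 37;  F = 0;  G = 225/4

Partials: r_u = (cos(v), sin(v), 6), r_v = (-u*sin(v), u*cos(v), 0). As functions of (u, v):
  E = r_u · r_u = 37,
  F = r_u · r_v = 0,
  G = r_v · r_v = u^2.
Evaluating at (u, v) = (15/2, pi): E = 37, F = 0, G = 225/4.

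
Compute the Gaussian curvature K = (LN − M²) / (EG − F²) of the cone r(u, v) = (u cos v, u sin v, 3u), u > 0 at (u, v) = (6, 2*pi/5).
K = 0

Coefficients of the first fundamental form: E = 10, F = 0, G = u^2.
Coefficients of the second fundamental form: L = 0, M = 0, N = 3*sqrt(10)*u^2/(10*Abs(u)).
Assemble K = (LN − M²)/(EG − F²) = 0. At (u, v) = (6, 2*pi/5): K = 0.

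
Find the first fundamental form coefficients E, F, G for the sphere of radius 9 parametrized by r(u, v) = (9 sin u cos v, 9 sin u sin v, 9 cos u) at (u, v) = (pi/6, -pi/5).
E = 81;  F = 0;  G = 81/4

Partials: r_u = (9*cos(u)*cos(v), 9*sin(v)*cos(u), -9*sin(u)), r_v = (-9*sin(u)*sin(v), 9*sin(u)*cos(v), 0). As functions of (u, v):
  E = r_u · r_u = 81,
  F = r_u · r_v = 0,
  G = r_v · r_v = 81*sin(u)^2.
Evaluating at (u, v) = (pi/6, -pi/5): E = 81, F = 0, G = 81/4.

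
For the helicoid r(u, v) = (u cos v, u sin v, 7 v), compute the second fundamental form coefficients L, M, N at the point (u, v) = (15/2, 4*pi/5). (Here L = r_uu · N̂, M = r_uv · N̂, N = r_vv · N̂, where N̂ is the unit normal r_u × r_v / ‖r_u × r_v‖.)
L = 0;  M = -14*sqrt(421)/421;  N = 0

Compute the unit normal N̂(u, v) = (7*sin(v)/sqrt(u^2 + 49), -7*cos(v)/sqrt(u^2 + 49), u/sqrt(u^2 + 49)), and the second partials r_uu, r_uv, r_vv. Take dot products:
  L(u, v) = r_uu · N̂ = 0,
  M(u, v) = r_uv · N̂ = -7/sqrt(u^2 + 49),
  N(u, v) = r_vv · N̂ = 0.
Evaluating at (u, v) = (15/2, 4*pi/5):
  L = 0, M = -14*sqrt(421)/421, N = 0.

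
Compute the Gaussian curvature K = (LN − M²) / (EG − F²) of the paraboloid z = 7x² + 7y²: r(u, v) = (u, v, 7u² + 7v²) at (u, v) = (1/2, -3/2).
K = 196/241081

Coefficients of the first fundamental form: E = 196*u^2 + 1, F = 196*u*v, G = 196*v^2 + 1.
Coefficients of the second fundamental form: L = 14/sqrt(196*u^2 + 196*v^2 + 1), M = 0, N = 14/sqrt(196*u^2 + 196*v^2 + 1).
Assemble K = (LN − M²)/(EG − F²) = 196/(38416*u^4 + 76832*u^2*v^2 + 392*u^2 + 38416*v^4 + 392*v^2 + 1). At (u, v) = (1/2, -3/2): K = 196/241081.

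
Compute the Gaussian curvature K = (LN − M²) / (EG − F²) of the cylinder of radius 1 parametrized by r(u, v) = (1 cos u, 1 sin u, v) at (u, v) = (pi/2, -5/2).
K = 0

Coefficients of the first fundamental form: E = 1, F = 0, G = 1.
Coefficients of the second fundamental form: L = -1, M = 0, N = 0.
Assemble K = (LN − M²)/(EG − F²) = 0. At (u, v) = (pi/2, -5/2): K = 0.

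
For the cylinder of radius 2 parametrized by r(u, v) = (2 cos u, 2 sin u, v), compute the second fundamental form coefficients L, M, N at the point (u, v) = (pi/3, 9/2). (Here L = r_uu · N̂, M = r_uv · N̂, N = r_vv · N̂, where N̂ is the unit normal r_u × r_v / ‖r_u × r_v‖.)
L = -2;  M = 0;  N = 0

Compute the unit normal N̂(u, v) = (cos(u), sin(u), 0), and the second partials r_uu, r_uv, r_vv. Take dot products:
  L(u, v) = r_uu · N̂ = -2,
  M(u, v) = r_uv · N̂ = 0,
  N(u, v) = r_vv · N̂ = 0.
Evaluating at (u, v) = (pi/3, 9/2):
  L = -2, M = 0, N = 0.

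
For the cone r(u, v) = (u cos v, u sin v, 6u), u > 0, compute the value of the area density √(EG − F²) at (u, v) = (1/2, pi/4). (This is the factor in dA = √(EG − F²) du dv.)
√(EG − F²)|_{(1/2, pi/4)} = sqrt(37)/2

E = 37, F = 0, G = u^2, so EG − F² = 37*u^2. Taking the positive square root: √(EG − F²) = sqrt(37)*Abs(u). At (u, v) = (1/2, pi/4): sqrt(37)/2.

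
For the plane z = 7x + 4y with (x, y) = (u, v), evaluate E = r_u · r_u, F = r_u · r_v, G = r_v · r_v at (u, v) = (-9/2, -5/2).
E = 50;  F = 28;  G = 17

Partials: r_u = (1, 0, 7), r_v = (0, 1, 4). As functions of (u, v):
  E = r_u · r_u = 50,
  F = r_u · r_v = 28,
  G = r_v · r_v = 17.
Evaluating at (u, v) = (-9/2, -5/2): E = 50, F = 28, G = 17.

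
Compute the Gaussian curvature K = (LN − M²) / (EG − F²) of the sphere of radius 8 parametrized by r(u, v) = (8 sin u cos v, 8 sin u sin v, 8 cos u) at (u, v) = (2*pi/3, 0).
K = 1/64

Coefficients of the first fundamental form: E = 64, F = 0, G = 64*sin(u)^2.
Coefficients of the second fundamental form: L = -8*sin(u)/Abs(sin(u)), M = 0, N = -8*sin(u)^3/Abs(sin(u)).
Assemble K = (LN − M²)/(EG − F²) = 1/64. At (u, v) = (2*pi/3, 0): K = 1/64.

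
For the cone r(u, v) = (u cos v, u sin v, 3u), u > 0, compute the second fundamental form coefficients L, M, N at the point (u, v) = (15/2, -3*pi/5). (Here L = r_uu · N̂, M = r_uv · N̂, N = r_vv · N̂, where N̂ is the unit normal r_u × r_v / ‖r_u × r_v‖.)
L = 0;  M = 0;  N = 9*sqrt(10)/4

Compute the unit normal N̂(u, v) = (-3*sqrt(10)*u*cos(v)/(10*Abs(u)), -3*sqrt(10)*u*sin(v)/(10*Abs(u)), sqrt(10)*u/(10*Abs(u))), and the second partials r_uu, r_uv, r_vv. Take dot products:
  L(u, v) = r_uu · N̂ = 0,
  M(u, v) = r_uv · N̂ = 0,
  N(u, v) = r_vv · N̂ = 3*sqrt(10)*u^2/(10*Abs(u)).
Evaluating at (u, v) = (15/2, -3*pi/5):
  L = 0, M = 0, N = 9*sqrt(10)/4.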